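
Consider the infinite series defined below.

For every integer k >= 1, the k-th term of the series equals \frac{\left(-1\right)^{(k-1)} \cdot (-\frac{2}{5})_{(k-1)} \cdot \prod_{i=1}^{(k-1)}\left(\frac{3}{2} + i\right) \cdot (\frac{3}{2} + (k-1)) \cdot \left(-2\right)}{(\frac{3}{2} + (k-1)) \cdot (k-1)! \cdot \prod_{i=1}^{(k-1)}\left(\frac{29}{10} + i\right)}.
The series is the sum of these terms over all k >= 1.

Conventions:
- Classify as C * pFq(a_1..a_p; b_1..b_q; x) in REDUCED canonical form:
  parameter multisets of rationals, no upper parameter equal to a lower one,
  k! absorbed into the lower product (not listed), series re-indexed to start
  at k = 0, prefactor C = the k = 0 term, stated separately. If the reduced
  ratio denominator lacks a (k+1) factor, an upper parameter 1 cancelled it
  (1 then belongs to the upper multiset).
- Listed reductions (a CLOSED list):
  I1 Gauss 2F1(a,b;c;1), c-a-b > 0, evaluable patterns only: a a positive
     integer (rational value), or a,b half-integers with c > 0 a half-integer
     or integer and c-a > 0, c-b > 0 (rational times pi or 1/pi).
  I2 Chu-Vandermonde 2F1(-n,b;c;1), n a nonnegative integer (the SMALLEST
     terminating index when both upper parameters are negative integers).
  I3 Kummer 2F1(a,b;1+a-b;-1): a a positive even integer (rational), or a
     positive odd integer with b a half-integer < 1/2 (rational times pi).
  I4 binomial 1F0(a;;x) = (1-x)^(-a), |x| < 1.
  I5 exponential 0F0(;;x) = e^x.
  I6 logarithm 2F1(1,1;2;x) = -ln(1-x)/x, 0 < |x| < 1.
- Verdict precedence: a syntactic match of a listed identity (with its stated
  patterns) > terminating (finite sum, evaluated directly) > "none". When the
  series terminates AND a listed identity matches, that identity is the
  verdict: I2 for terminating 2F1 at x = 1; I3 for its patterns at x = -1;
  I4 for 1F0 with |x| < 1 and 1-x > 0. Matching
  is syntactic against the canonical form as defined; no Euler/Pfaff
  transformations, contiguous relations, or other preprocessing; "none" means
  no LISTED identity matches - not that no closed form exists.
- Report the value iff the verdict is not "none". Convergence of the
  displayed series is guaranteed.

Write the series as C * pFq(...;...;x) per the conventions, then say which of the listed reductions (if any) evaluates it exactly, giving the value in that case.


Canonical form: C = -2 times 2F1 with upper {-\frac{2}{5}, \frac{5}{2}}, lower {\frac{39}{10}}, x = -1. Verdict: no listed reduction: x = -1 and upper {-\frac{2}{5}, \frac{5}{2}} fail every I1-I6 pattern.

The tell: with t_0 = -2, k + 3/2 divides numerator and denominator alike; C = -2 after cancelling.
Consecutive-term ratio: r(k) = -1 * (k-\frac{2}{5}) (k+\frac{5}{2}) / [(k+\frac{39}{10}) (k+1)] - poly over poly, x = -1 from leading terms; C = -2 at k = 0.


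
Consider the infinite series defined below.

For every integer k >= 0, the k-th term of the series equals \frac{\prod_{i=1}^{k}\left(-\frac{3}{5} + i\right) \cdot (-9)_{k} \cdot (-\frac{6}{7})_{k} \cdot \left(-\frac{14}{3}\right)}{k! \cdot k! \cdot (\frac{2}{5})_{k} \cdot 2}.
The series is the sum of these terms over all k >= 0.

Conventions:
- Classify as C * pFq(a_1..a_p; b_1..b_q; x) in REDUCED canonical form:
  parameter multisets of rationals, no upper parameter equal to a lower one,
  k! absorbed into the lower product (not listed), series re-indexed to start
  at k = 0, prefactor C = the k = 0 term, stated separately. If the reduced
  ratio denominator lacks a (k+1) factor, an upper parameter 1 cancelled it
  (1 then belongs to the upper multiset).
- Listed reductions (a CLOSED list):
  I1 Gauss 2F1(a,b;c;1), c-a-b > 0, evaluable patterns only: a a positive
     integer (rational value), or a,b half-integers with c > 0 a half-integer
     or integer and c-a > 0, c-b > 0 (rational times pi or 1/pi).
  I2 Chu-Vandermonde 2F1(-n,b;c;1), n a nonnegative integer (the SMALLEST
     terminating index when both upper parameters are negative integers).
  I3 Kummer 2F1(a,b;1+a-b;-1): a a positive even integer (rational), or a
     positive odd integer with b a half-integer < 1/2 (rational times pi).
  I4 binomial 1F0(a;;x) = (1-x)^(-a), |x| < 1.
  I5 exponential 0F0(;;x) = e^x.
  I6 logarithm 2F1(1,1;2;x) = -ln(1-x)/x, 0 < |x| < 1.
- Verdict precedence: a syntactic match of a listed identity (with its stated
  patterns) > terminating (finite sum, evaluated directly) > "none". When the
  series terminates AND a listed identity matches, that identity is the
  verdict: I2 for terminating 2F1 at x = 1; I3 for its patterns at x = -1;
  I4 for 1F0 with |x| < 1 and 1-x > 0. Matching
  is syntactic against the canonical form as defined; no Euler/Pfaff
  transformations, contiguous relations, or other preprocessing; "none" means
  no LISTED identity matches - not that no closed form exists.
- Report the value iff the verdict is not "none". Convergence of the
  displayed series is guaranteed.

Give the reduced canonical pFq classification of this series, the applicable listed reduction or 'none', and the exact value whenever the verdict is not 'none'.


x = 1 here; the reduced form reads 2F1, upper {-9, -\frac{6}{7}}, lower {1}, C = -\frac{7}{3}. Verdict: Chu-Vandermonde (I2) fires (terminating 2F1 at x = 1 with n = 9, b = -6/7, c = 1). Value: -\frac{710654230}{40353607}.

First insight: with t_0 = -\frac{7}{3}, the parameter 2/5 appears in both the upper and lower lists and cancels.
Adjacent-term ratio: r(k) = 1 * (k-9) (k-\frac{6}{7}) / [(k+1) (k+1)] ; factor over Q: parameters, x = 1, and C = -\frac{7}{3}.


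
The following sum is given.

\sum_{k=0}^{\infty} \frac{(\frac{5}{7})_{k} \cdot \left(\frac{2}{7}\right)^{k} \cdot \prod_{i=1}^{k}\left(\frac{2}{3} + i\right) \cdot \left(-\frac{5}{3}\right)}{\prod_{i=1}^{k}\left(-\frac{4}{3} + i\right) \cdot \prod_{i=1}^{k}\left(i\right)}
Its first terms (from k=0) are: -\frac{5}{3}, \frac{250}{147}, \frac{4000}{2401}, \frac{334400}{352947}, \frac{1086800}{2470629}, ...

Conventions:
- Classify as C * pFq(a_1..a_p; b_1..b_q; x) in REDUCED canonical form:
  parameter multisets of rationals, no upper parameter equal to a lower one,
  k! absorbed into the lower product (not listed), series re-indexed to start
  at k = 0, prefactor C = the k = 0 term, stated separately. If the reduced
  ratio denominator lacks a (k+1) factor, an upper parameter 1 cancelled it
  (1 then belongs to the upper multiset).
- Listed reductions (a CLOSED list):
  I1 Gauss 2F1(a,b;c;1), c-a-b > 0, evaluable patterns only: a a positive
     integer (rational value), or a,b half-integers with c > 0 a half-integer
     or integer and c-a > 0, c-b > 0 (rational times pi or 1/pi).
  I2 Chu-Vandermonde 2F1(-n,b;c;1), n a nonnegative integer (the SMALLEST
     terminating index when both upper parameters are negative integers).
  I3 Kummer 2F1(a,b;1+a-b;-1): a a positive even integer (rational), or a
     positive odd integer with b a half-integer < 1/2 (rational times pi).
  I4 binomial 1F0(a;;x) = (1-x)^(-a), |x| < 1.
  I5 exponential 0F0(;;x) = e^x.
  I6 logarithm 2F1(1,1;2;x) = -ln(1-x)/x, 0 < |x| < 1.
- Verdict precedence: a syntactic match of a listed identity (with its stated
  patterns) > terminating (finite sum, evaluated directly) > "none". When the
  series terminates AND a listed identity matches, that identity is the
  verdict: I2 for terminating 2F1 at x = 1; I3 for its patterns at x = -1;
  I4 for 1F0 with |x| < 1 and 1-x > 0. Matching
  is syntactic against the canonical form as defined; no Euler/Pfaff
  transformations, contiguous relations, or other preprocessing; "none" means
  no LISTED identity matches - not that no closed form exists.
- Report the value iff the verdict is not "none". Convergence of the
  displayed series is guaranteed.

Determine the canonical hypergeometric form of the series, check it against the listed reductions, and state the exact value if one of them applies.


First insight: x = \frac{2}{7} and the lower running product (C = -5/3, x = 2/7) is a rising factorial.
Ratio: r(k) = \frac{2}{7} * (k+\frac{5}{7}) (k+\frac{5}{3}) / [(k-\frac{1}{3}) (k+1)] - rational; roots negated = parameters, x = \frac{2}{7}, C = -\frac{5}{3}.

At argument \frac{2}{7}: a 2F1 with upper {\frac{5}{7}, \frac{5}{3}}, lower {-\frac{1}{3}}, scaled by C = -\frac{5}{3}. Verdict: none here - no I1-I6 shape fits x = \frac{2}{7} with lower {-\frac{1}{3}}.


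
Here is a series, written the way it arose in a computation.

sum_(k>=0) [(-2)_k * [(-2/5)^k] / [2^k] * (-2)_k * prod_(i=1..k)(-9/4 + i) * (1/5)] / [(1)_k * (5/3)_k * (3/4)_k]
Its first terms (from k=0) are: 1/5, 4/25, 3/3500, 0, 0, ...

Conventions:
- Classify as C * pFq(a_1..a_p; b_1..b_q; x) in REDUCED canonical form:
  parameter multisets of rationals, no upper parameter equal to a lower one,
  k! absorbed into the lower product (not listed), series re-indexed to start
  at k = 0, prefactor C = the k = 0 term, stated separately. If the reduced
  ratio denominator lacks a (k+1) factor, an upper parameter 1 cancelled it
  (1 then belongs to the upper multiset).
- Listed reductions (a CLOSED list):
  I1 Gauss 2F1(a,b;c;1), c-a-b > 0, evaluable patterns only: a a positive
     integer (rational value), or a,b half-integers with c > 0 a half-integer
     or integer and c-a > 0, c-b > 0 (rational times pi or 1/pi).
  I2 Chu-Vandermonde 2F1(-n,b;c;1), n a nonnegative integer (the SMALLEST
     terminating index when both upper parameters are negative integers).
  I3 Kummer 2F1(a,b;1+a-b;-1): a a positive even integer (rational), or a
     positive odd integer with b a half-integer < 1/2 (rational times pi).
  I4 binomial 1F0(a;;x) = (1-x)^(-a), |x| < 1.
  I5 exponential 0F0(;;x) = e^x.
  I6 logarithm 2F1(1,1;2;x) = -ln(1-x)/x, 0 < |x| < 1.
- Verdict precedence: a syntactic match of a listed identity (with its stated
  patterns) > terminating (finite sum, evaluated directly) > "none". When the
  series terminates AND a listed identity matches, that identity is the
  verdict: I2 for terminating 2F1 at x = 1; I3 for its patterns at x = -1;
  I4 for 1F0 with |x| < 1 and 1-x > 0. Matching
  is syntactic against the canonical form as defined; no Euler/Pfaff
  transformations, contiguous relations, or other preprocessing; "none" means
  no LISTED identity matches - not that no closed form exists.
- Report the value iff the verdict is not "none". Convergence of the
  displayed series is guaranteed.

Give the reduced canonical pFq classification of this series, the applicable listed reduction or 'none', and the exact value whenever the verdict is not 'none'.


Classification (C = 1/5): 3F2 with upper {-2, -2, -5/4}, lower {3/4, 5/3}, argument x = -1/5. Verdict: terminating. With -2 upstairs the series is a 3-term polynomial sum; evaluated term by term. Exact value: 1263/3500.

Structural cue: t_0 = 1/5 here, and the running product (prefactor 1/5) telescopes to a rising factorial.
Adjacent-term ratio: r(k) = (-1/5) * (k-2) (k-2) (k-5/4) / [(k+3/4) (k+5/3) (k+1)] - poly over poly, x = (-1/5) from leading terms; C = 1/5 at k = 0.


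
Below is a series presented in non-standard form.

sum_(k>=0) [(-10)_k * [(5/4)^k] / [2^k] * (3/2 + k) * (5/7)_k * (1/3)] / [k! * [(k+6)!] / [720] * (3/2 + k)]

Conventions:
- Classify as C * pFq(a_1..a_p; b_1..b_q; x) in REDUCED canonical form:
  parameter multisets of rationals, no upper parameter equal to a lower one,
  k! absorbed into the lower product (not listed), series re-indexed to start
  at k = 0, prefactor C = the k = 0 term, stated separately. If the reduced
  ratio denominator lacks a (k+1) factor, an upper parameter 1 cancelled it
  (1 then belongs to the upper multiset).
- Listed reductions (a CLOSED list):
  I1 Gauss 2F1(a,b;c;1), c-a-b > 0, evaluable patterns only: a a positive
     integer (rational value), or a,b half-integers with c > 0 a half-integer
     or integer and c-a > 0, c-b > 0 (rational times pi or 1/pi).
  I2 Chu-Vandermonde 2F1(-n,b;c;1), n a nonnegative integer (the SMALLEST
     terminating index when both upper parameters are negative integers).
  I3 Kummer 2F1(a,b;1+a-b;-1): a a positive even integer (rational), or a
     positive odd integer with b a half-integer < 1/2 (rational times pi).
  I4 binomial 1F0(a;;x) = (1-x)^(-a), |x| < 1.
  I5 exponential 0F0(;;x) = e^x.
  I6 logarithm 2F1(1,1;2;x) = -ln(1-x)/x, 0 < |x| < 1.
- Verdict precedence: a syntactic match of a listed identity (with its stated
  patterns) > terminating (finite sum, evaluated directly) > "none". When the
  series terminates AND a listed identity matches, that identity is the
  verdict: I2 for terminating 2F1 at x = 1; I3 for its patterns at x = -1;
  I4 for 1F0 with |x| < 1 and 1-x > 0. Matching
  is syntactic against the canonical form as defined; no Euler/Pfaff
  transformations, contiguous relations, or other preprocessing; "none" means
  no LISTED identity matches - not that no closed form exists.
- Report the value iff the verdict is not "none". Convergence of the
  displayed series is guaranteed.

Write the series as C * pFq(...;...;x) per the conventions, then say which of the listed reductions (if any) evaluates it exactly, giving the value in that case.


Classification (C = 1/3): 2F1 with upper {-10, 5/7}, lower {7}, argument x = 5/8. Verdict: terminating (-10 upstairs). 11 nonzero terms in all; added directly. Exact value: 36376610577994208371/178343627588515135488.

The tell: with t_0 = 1/3, k + 3/2 divides numerator and denominator alike; C = 1/3, x = 5/8 after cancelling.
Term ratio: r(k) = (5/8) * (k-10) (k+5/7) / [(k+7) (k+1)] - rational in k. x = (5/8); t_0 = 1/3; negate the roots.


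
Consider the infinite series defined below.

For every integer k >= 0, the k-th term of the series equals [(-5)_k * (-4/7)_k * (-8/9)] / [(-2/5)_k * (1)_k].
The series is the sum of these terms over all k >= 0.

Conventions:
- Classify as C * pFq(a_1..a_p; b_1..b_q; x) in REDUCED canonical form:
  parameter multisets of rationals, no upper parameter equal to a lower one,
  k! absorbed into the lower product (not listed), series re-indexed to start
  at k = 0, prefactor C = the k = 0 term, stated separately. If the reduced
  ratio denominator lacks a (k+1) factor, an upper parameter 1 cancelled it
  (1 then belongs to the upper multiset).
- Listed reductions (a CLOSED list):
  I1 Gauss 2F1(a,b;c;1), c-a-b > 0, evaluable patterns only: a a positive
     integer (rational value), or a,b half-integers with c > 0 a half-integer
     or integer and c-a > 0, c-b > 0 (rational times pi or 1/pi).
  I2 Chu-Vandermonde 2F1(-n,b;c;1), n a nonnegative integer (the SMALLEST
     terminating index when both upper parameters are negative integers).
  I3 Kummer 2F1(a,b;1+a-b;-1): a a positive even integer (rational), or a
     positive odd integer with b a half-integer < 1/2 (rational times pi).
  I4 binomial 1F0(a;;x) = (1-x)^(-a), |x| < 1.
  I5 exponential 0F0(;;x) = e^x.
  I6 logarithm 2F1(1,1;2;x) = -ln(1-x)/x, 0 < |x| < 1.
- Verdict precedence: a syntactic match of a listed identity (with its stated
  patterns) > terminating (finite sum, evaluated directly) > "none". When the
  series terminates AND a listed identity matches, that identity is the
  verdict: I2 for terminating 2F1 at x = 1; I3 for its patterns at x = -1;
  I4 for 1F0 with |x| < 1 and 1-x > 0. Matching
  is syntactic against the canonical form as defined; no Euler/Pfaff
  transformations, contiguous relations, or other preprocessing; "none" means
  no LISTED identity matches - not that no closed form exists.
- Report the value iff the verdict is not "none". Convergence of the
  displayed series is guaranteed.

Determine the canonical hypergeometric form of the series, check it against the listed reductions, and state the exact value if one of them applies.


Prefactor -8/9, argument 1: 2F1 with upper {-5, -4/7} over lower {-2/5}. Verdict: the Chu-Vandermonde identity I2 matches (terminating 2F1 at x = 1 with n = 5, b = -4/7, c = -2/5). Exact value: 8416316/5899257.

Key observation: x = 1 and (1)_k (prefactor -8/9) is k! itself.
Step ratio: r(k) = 1 * (k-5) (k-4/7) / [(k-2/5) (k+1)] - rational; roots negated = parameters, x = 1, C = -8/9.


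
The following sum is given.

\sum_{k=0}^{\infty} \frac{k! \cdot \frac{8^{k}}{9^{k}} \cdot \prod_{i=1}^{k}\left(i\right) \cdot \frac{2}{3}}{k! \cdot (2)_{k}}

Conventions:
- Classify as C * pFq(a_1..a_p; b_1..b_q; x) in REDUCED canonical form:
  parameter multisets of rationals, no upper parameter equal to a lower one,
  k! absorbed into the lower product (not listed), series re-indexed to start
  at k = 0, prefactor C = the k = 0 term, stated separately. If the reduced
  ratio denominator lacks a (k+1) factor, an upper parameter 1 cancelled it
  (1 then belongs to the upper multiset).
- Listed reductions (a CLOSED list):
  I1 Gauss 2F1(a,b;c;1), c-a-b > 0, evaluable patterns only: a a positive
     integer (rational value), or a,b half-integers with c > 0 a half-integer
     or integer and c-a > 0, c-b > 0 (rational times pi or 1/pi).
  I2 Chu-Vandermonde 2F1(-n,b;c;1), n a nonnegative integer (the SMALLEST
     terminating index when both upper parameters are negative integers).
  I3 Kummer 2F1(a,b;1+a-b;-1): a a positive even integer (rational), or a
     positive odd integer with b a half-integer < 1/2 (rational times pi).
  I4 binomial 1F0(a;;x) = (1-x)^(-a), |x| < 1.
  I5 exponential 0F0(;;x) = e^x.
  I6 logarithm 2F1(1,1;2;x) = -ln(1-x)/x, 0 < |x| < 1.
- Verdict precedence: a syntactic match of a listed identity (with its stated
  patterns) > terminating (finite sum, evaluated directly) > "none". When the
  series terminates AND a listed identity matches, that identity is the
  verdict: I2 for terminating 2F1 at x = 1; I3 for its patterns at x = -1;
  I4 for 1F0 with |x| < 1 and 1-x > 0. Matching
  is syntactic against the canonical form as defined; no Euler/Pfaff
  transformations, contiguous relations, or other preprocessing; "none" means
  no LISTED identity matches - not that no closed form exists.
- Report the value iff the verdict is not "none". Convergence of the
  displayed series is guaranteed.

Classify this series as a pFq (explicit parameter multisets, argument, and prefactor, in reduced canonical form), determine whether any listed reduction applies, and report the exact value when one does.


The series (x = \frac{8}{9}) is 2F1: upper {1, 1}, lower {2}, prefactor \frac{2}{3}. Verdict at x = \frac{8}{9}: the logarithmic series (I6) matches (the logarithm: parameters (1,1;2), x = \frac{8}{9}). Hence: \left(-\frac{3}{4}\right) \cdot \ln\left(\frac{1}{9}\right).

The tell: t_0 = \frac{2}{3} here, and the factorial ratio (prefactor 2/3) (k+a-1)!/(a-1)! is a rising factorial (a)_k.
Term ratio: r(k) = \frac{8}{9} * (k+1) (k+1) / [(k+2) (k+1)] - rational in k, leading ratio \frac{8}{9}; with t_0 = \frac{2}{3}, classification follows.


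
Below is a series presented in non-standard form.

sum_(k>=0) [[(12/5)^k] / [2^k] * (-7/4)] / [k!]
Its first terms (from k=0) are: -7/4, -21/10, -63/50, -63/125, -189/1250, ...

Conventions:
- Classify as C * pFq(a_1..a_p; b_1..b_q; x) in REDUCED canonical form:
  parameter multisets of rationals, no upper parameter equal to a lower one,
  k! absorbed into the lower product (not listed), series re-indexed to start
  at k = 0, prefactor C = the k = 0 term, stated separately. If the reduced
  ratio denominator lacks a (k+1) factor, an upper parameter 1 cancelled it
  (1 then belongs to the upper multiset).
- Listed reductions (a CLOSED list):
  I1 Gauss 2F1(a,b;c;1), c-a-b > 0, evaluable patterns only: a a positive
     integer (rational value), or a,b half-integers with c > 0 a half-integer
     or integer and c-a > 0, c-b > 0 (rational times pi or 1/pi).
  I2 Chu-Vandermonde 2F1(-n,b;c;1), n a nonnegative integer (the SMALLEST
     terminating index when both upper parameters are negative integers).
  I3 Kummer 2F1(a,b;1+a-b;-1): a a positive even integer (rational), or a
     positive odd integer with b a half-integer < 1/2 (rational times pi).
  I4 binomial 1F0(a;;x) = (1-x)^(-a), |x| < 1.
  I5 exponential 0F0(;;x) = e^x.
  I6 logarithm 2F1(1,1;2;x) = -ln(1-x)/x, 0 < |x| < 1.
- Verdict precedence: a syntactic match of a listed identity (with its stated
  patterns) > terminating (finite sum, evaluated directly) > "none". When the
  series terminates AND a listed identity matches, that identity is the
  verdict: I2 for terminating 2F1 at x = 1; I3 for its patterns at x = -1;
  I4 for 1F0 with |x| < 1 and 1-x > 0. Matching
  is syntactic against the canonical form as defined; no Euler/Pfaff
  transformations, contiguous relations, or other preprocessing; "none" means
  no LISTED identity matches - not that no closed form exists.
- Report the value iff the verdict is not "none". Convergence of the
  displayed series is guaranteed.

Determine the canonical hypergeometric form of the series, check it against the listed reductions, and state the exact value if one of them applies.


First insight: with t_0 = -7/4, the two k-th powers (C = -7/4, x = 6/5) combine into one argument.
Step ratio: r(k) = (6/5) * 1 / [(k+1)] - rational in k. x = (6/5); t_0 = -7/4; negate the roots.

x = 6/5 here; the reduced form reads 0F0, upper {-}, lower {-}, C = -7/4. Verdict: this is exponential (I5) (the 0F0 exponential series at x = 6/5). Exact value: (-7/4) * e^(6/5).


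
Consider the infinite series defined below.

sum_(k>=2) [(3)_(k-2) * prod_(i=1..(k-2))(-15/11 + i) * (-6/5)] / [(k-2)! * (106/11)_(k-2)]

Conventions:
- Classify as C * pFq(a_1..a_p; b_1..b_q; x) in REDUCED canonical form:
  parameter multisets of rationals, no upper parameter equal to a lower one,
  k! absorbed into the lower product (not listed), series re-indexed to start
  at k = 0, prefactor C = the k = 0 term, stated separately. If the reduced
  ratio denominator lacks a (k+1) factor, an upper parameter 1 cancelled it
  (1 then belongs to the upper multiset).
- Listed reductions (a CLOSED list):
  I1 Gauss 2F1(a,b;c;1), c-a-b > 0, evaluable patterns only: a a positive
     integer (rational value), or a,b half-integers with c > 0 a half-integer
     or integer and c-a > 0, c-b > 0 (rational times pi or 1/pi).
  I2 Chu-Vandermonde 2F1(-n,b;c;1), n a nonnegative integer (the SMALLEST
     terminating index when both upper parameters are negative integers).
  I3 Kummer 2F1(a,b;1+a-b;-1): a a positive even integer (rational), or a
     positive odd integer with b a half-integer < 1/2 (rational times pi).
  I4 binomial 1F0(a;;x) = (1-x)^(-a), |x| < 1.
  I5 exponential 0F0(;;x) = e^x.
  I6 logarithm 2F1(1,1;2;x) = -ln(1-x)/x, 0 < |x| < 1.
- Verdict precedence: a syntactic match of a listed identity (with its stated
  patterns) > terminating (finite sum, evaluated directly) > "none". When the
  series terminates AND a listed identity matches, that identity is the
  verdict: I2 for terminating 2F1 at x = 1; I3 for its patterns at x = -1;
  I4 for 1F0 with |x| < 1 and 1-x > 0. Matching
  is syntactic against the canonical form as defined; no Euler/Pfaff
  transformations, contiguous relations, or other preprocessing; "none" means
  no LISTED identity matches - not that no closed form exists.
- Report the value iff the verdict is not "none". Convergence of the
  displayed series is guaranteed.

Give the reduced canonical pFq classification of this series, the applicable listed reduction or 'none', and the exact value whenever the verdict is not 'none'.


Prefactor -6/5, argument 1: 2F1 with upper {-4/11, 3} over lower {106/11}. Verdict at x = 1: Gauss's theorem (I1) matches (x = 1: the Gamma ratio telescopes since c-a-b = 7 > 0 and a = 3 in Z>0). Hence: -1387/1331.

The tell: t_0 = -6/5 here, and the running product (C = -6/5, x = 1) telescopes to a rising factorial.
Step ratio: r(k) = 1 * (k-4/11) (k+3) / [(k+106/11) (k+1)] - rational in k, leading ratio 1; with t_0 = -6/5, classification follows.


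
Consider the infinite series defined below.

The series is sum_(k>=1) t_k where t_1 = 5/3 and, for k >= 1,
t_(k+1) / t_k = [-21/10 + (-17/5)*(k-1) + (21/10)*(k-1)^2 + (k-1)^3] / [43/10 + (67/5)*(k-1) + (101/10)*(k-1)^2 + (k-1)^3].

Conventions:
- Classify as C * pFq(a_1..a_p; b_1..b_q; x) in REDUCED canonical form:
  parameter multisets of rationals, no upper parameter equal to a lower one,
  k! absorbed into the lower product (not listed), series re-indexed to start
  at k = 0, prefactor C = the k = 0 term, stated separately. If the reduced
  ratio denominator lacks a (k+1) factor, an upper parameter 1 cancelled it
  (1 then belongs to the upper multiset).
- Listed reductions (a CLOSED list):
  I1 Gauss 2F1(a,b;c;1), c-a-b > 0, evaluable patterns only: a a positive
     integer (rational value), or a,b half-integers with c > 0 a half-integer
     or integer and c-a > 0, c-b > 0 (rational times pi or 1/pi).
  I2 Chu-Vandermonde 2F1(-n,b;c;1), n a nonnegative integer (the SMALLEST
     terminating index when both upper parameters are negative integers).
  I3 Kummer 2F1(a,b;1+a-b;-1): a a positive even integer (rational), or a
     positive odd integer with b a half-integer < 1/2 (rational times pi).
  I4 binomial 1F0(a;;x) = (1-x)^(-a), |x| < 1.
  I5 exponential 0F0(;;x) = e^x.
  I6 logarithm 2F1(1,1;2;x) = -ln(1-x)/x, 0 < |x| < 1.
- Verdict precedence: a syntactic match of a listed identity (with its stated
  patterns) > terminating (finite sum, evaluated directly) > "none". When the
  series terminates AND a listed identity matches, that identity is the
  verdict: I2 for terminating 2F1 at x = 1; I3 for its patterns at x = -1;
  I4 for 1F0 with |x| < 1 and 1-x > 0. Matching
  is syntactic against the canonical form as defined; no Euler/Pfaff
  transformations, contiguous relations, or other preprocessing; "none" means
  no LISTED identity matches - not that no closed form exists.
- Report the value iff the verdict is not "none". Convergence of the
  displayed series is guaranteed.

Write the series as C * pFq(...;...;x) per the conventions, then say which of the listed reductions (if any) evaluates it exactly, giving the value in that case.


With C = 5/3: the canonical form is 2F1(-7/5, 3; 43/5; 1). Verdict: this is the Gauss summation I1 (x = 1: the Gamma ratio telescopes since c-a-b = 7 > 0 and a = 3 in Z>0). Value: 209/225.

Structural cue: t_0 being 5/3, the ratio is unreduced: k + 1/2 divides both sides (prefactor 5/3).
Adjacent-term ratio: r(k) = 1 * (k-7/5) (k+3) / [(k+43/5) (k+1)] - poly over poly, x = 1 from leading terms; C = 5/3 at k = 0.


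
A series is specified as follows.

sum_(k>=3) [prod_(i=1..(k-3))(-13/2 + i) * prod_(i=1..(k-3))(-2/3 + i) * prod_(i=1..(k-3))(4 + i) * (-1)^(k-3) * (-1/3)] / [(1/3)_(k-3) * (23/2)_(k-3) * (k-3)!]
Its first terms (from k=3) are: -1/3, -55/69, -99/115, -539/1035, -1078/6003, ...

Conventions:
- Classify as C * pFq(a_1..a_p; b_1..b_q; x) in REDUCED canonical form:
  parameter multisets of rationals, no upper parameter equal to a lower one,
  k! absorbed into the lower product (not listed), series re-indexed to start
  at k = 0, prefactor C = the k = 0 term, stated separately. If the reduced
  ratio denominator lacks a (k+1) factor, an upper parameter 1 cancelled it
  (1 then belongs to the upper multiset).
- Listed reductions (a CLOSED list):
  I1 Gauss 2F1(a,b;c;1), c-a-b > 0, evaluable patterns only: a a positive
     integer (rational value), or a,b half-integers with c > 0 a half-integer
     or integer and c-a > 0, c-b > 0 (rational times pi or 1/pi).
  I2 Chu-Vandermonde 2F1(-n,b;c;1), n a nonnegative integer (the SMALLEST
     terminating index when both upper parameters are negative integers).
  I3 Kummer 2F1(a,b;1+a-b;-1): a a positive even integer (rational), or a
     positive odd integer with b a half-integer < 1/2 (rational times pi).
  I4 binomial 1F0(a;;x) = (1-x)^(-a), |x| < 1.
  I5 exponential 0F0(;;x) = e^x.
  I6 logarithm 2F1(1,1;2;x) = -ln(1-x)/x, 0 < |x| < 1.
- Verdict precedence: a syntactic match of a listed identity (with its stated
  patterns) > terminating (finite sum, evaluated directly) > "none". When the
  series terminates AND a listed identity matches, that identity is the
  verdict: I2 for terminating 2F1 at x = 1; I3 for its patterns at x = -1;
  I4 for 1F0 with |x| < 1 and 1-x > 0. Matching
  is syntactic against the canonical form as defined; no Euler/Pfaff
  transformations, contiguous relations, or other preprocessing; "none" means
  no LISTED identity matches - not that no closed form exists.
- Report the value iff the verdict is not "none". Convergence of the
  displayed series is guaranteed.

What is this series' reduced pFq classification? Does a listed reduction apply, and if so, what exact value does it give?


Classification (C = -1/3): 2F1 with upper {-11/2, 5}, lower {23/2}, argument x = -1. Verdict at x = -1: Kummer's theorem (I3) matches (x = -1; c = 23/2 equals 1+a-b for upper {-11/2, 5}: listed pattern). Its exact value is (-14549535/16777216) * pi.

Key observation: t_0 being -1/3, the running product (C = -1/3, x = -1) telescopes to a rising factorial.
Step ratio: r(k) = (-1) * (k-11/2) (k+5) / [(k+23/2) (k+1)] - rational in k, leading ratio (-1); with t_0 = -1/3, classification follows.


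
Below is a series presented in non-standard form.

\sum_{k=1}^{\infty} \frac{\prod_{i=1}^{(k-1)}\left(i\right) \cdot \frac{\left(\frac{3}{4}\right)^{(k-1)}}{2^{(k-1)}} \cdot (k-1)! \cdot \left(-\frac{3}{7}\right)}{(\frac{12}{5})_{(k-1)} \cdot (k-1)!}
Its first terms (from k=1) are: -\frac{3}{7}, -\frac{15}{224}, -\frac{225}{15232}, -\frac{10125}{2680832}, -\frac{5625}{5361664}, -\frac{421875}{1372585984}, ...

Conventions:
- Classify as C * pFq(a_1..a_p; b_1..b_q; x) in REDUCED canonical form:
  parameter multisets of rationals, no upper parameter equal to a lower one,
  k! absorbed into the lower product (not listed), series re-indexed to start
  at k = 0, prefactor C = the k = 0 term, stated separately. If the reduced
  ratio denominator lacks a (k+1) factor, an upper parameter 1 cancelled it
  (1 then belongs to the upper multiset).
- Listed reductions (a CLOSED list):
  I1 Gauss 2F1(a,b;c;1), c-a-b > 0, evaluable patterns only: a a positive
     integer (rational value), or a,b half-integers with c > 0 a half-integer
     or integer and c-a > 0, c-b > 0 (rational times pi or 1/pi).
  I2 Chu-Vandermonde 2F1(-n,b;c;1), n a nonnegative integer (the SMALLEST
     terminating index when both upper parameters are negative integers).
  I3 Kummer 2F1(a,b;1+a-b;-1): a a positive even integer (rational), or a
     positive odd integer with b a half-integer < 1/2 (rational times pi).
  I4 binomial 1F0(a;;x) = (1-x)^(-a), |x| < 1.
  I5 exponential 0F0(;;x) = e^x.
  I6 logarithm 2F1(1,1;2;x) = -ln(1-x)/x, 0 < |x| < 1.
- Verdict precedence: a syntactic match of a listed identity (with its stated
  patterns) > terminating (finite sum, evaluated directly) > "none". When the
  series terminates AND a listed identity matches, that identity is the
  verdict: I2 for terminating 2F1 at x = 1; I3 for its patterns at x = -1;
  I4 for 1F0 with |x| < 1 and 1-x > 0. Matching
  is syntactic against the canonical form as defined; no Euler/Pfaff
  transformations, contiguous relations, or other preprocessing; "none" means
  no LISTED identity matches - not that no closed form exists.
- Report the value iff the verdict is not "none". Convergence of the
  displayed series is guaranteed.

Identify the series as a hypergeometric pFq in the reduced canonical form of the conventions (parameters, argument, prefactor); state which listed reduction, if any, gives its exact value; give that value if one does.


Reduced: x = \frac{3}{8}, 2F1, upper = {1, 1}, lower = {\frac{12}{5}}, C = -\frac{3}{7}. Verdict: none (x = \frac{3}{8}): each listed identity misses the multisets {1, 1} ; {\frac{12}{5}}.

First insight: from the first term -\frac{3}{7}: the two k-th powers (C = -3/7) combine into one argument.
Consecutive-term ratio: r(k) = \frac{3}{8} * (k+1) (k+1) / [(k+\frac{12}{5}) (k+1)] - rational in k, leading ratio \frac{3}{8}; with t_0 = -\frac{3}{7}, classification follows.


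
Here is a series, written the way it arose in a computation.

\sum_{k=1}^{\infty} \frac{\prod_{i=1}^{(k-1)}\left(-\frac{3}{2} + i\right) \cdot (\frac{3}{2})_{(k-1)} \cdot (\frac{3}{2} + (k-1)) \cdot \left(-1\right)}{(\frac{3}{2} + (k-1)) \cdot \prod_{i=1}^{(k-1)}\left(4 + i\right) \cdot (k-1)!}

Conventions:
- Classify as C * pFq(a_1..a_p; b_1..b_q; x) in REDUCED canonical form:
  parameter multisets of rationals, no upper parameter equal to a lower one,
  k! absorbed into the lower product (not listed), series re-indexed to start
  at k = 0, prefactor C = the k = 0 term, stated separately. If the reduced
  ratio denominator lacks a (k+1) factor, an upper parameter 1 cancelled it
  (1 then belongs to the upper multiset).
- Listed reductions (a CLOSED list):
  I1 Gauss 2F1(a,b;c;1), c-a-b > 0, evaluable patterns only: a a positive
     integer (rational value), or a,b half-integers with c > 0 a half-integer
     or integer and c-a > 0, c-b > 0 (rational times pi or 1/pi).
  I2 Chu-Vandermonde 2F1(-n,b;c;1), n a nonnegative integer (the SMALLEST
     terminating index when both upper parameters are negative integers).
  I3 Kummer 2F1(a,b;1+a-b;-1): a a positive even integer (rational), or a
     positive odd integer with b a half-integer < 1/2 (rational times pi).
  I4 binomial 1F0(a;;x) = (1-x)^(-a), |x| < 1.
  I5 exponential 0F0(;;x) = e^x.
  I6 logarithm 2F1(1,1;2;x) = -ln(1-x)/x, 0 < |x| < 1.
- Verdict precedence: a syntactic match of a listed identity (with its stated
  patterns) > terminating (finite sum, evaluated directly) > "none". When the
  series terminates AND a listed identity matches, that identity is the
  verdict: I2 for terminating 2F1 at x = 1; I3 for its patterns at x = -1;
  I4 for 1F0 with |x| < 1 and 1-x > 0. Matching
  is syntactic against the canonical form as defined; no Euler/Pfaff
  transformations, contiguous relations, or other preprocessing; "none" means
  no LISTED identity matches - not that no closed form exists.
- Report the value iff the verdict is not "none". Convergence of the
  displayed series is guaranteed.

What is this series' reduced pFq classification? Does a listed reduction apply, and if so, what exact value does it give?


Canonical form: C = -1 times 2F1 with upper {-\frac{1}{2}, \frac{3}{2}}, lower {5}, x = 1. Verdict: Gauss's theorem I1 (half-integer case) matches (x = 1; upper {-\frac{1}{2}, \frac{3}{2}} half-integers, c = 5 in the evaluable pattern). Its exact value is \left(-\frac{4096}{1575}\right) / \pi.

First insight: t_0 = -1 here, and the lower running product (C = -1) is a rising factorial.
Ratio: r(k) = 1 * (k-\frac{1}{2}) (k+\frac{3}{2}) / [(k+5) (k+1)] - poly over poly, x = 1 from leading terms; C = -1 at k = 0.


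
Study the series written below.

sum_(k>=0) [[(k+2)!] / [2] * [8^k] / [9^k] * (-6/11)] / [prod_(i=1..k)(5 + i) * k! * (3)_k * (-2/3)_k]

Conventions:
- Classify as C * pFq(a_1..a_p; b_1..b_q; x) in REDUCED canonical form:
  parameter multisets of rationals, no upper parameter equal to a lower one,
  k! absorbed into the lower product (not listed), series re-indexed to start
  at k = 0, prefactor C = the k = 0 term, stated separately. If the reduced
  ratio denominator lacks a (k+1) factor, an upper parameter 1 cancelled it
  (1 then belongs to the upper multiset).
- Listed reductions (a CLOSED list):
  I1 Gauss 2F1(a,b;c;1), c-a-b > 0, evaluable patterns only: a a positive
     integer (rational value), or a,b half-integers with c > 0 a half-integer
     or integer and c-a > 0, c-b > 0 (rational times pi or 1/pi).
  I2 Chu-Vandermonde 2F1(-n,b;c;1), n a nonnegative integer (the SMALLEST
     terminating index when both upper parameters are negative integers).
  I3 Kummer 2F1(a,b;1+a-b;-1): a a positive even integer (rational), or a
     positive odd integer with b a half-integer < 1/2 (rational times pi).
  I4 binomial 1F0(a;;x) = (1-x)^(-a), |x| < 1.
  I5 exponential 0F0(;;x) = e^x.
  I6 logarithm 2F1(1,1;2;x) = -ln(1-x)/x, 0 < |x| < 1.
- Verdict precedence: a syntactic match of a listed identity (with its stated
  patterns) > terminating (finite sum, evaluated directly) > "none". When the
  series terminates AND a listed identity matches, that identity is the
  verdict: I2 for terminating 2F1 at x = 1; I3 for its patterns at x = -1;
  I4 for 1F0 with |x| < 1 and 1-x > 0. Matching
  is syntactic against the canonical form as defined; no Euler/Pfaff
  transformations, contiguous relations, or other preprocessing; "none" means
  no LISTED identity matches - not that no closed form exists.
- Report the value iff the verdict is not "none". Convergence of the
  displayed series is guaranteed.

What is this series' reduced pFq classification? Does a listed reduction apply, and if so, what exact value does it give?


First insight: x = (8/9) and the parameter 3 appears in both the upper and lower lists and cancels.
Adjacent-term ratio: r(k) = (8/9) * 1 / [(k-2/3) (k+6) (k+1)] - rational; roots negated = parameters, x = (8/9), C = -6/11.

Reduced: x = 8/9, 0F2, upper = {-}, lower = {-2/3, 6}, C = -6/11. Verdict: none. Every listed pattern misses the 0F2 form at 8/9, upper {-}.


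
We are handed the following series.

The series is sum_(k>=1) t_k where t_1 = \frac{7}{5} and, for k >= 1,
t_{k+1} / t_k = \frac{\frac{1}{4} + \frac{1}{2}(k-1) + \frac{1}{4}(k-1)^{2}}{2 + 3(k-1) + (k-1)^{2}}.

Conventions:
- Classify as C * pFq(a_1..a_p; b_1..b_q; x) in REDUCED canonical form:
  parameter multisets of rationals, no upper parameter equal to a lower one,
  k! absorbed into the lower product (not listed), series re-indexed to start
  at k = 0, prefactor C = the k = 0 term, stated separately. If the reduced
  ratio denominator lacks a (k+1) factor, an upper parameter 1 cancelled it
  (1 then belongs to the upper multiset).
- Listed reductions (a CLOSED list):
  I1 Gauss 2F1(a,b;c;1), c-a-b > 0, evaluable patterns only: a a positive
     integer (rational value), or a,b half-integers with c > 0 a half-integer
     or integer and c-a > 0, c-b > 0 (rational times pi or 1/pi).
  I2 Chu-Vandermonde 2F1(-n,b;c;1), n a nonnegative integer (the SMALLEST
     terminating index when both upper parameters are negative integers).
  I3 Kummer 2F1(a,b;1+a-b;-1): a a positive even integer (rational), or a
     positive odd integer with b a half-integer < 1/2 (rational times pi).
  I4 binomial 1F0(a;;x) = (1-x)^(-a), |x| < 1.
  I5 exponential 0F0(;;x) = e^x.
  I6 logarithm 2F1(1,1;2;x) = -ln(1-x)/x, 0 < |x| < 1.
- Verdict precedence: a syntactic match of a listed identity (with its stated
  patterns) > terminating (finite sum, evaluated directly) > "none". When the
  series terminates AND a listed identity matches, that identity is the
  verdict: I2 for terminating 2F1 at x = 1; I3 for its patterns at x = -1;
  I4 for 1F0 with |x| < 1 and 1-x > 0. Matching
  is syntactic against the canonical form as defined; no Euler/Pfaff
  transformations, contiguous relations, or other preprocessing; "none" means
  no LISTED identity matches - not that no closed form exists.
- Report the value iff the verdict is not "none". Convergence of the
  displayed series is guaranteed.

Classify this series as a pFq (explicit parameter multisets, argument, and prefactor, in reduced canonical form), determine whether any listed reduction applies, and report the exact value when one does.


The tell: t_0 being \frac{7}{5}, the expanded ratio factors over Q; prefactor 7/5, roots give parameters.
Consecutive-term ratio: r(k) = \frac{1}{4} * (k+1) (k+1) / [(k+2) (k+1)] - poly over poly, x = \frac{1}{4} from leading terms; C = \frac{7}{5} at k = 0.

The series (x = \frac{1}{4}) is 2F1: upper {1, 1}, lower {2}, prefactor \frac{7}{5}. Verdict: logarithm (I6) applies (the logarithm: parameters (1,1;2), x = \frac{1}{4}). Sum: \left(-\frac{28}{5}\right) \cdot \ln\left(\frac{3}{4}\right).


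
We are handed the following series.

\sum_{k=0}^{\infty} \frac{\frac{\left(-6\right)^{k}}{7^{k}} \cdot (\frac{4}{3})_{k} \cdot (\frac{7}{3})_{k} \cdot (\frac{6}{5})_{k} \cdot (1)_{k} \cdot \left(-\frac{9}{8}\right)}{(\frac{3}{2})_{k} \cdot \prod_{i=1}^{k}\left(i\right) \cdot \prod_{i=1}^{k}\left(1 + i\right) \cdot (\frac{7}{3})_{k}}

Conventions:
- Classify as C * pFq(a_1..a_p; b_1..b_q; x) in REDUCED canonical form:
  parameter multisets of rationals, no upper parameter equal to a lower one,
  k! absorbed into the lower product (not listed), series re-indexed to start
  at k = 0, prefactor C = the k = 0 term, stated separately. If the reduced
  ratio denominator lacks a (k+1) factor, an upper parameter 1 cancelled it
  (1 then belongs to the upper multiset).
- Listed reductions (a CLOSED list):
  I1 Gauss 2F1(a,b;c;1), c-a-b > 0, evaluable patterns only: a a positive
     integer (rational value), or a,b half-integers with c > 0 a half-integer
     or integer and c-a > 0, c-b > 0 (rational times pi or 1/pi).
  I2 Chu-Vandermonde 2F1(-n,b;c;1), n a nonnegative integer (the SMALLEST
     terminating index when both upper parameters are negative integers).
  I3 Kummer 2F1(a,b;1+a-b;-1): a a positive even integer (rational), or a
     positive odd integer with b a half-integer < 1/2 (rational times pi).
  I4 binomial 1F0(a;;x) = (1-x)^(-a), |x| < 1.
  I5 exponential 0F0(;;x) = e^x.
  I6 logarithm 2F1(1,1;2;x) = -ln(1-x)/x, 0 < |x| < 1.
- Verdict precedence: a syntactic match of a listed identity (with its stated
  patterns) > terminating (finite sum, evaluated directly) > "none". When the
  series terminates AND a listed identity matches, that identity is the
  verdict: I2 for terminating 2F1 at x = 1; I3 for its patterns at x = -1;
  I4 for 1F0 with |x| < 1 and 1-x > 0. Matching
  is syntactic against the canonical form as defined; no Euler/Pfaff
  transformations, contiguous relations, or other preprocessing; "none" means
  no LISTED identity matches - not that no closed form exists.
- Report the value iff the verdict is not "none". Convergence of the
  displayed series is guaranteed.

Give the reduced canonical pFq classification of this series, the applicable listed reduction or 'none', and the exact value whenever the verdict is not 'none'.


Canonical form: C = -\frac{9}{8} times 3F2 with upper {1, \frac{6}{5}, \frac{4}{3}}, lower {\frac{3}{2}, 2}, x = -\frac{6}{7}. Verdict: none. Every listed pattern misses the 3F2 form at -\frac{6}{7}, upper {1, \frac{6}{5}, \frac{4}{3}}.

Key observation: x = -\frac{6}{7} and the parameter 7/3 appears in both the upper and lower lists and cancels.
Step ratio: r(k) = -\frac{6}{7} * (k+1) (k+\frac{6}{5}) (k+\frac{4}{3}) / [(k+\frac{3}{2}) (k+2) (k+1)] - rational in k. x = -\frac{6}{7}; t_0 = -\frac{9}{8}; negate the roots.
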